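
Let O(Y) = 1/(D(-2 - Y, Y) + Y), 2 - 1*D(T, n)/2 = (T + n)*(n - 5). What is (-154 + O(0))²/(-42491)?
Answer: -6076225/10877696 ≈ -0.55859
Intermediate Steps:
D(T, n) = 4 - 2*(-5 + n)*(T + n) (D(T, n) = 4 - 2*(T + n)*(n - 5) = 4 - 2*(T + n)*(-5 + n) = 4 - 2*(-5 + n)*(T + n))
O(Y) = 1/(-16 + Y - 2*Y² - 2*Y*(-2 - Y)) (O(Y) = 1/((4 - 2*Y² + 10*(-2 - Y) + 10*Y - 2*(-2 - Y)*Y) + Y) = 1/((4 - 2*Y² + (-20 - 10*Y) + 10*Y - 2*Y*(-2 - Y)) + Y) = 1/((-16 - 2*Y² - 2*Y*(-2 - Y)) + Y) = 1/(-16 + Y - 2*Y² - 2*Y*(-2 - Y)))
(-154 + O(0))²/(-42491) = (-154 + 1/(-16 + 5*0))²/(-42491) = (-154 + 1/(-16 + 0))²*(-1/42491) = (-154 + 1/(-16))²*(-1/42491) = (-154 - 1/16)²*(-1/42491) = (-2465/16)²*(-1/42491) = (6076225/256)*(-1/42491) = -6076225/10877696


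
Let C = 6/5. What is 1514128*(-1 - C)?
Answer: -16655408/5 ≈ -3.3311e+6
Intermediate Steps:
C = 6/5 (C = 6*(⅕) = 6/5 ≈ 1.2000)
1514128*(-1 - C) = 1514128*(-1 - 1*6/5) = 1514128*(-1 - 6/5) = 1514128*(-11/5) = -16655408/5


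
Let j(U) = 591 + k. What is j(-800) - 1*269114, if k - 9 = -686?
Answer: -269200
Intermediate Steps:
k = -677 (k = 9 - 686 = -677)
j(U) = -86 (j(U) = 591 - 677 = -86)
j(-800) - 1*269114 = -86 - 1*269114 = -86 - 269114 = -269200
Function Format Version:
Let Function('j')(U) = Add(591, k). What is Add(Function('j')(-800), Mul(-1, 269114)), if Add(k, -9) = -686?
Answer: -269200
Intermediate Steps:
k = -677 (k = Add(9, -686) = -677)
Function('j')(U) = -86 (Function('j')(U) = Add(591, -677) = -86)
Add(Function('j')(-800), Mul(-1, 269114)) = Add(-86, Mul(-1, 269114)) = Add(-86, -269114) = -269200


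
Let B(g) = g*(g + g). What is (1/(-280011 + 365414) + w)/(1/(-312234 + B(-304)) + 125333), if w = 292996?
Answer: 3187946788833378/1363687336495595 ≈ 2.3377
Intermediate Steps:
B(g) = 2*g**2 (B(g) = g*(2*g) = 2*g**2)
(1/(-280011 + 365414) + w)/(1/(-312234 + B(-304)) + 125333) = (1/(-280011 + 365414) + 292996)/(1/(-312234 + 2*(-304)**2) + 125333) = (1/85403 + 292996)/(1/(-312234 + 2*92416) + 125333) = (1/85403 + 292996)/(1/(-312234 + 184832) + 125333) = 25022737389/(85403*(1/(-127402) + 125333)) = 25022737389/(85403*(-1/127402 + 125333)) = 25022737389/(85403*(15967674865/127402)) = (25022737389/85403)*(127402/15967674865) = 3187946788833378/1363687336495595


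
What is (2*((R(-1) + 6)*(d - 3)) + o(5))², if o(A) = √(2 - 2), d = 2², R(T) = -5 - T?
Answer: 16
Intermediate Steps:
d = 4
o(A) = 0 (o(A) = √0 = 0)
(2*((R(-1) + 6)*(d - 3)) + o(5))² = (2*(((-5 - 1*(-1)) + 6)*(4 - 3)) + 0)² = (2*(((-5 + 1) + 6)*1) + 0)² = (2*((-4 + 6)*1) + 0)² = (2*(2*1) + 0)² = (2*2 + 0)² = (4 + 0)² = 4² = 16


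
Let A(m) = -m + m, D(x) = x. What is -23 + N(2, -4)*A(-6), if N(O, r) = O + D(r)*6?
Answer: -23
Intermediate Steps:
A(m) = 0
N(O, r) = O + 6*r (N(O, r) = O + r*6 = O + 6*r)
-23 + N(2, -4)*A(-6) = -23 + (2 + 6*(-4))*0 = -23 + (2 - 24)*0 = -23 - 22*0 = -23 + 0 = -23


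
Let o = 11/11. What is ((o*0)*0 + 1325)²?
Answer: 1755625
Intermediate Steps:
o = 1 (o = 11*(1/11) = 1)
((o*0)*0 + 1325)² = ((1*0)*0 + 1325)² = (0*0 + 1325)² = (0 + 1325)² = 1325² = 1755625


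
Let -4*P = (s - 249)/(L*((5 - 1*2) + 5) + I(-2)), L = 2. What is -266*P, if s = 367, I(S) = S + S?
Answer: 7847/12 ≈ 653.92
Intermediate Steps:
I(S) = 2*S
P = -59/24 (P = -(367 - 249)/(4*(2*((5 - 1*2) + 5) + 2*(-2))) = -59/(2*(2*((5 - 2) + 5) - 4)) = -59/(2*(2*(3 + 5) - 4)) = -59/(2*(2*8 - 4)) = -59/(2*(16 - 4)) = -59/(2*12) = -¼*59/6 = -59/24 ≈ -2.4583)
-266*P = -266*(-59)/24 = -133*(-59/12) = 7847/12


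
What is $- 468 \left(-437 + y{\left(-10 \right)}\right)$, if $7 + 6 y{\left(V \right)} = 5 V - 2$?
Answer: $209118$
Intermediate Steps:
$y{\left(V \right)} = - \frac{3}{2} + \frac{5 V}{6}$ ($y{\left(V \right)} = - \frac{7}{6} + \frac{5 V - 2}{6} = - \frac{7}{6} + \frac{-2 + 5 V}{6} = - \frac{7}{6} + \left(- \frac{1}{3} + \frac{5 V}{6}\right) = - \frac{3}{2} + \frac{5 V}{6}$)
$- 468 \left(-437 + y{\left(-10 \right)}\right) = - 468 \left(-437 + \left(- \frac{3}{2} + \frac{5}{6} \left(-10\right)\right)\right) = - 468 \left(-437 - \frac{59}{6}\right) = \left(-468\right) \left(- \frac{2681}{6}\right) = 209118$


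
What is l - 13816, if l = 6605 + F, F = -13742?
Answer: -20953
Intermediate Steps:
l = -7137 (l = 6605 - 13742 = -7137)
l - 13816 = -7137 - 13816 = -20953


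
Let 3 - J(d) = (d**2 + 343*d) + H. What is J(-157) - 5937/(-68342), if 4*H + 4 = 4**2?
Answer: 1995729021/68342 ≈ 29202.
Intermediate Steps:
H = 3 (H = -1 + (1/4)*4**2 = -1 + (1/4)*16 = -1 + 4 = 3)
J(d) = -d**2 - 343*d (J(d) = 3 - ((d**2 + 343*d) + 3) = 3 - (3 + d**2 + 343*d) = 3 + (-3 - d**2 - 343*d) = -d**2 - 343*d)
J(-157) - 5937/(-68342) = -157*(-343 - 1*(-157)) - 5937/(-68342) = -157*(-343 + 157) - 5937*(-1/68342) = -157*(-186) + 5937/68342 = 29202 + 5937/68342 = 1995729021/68342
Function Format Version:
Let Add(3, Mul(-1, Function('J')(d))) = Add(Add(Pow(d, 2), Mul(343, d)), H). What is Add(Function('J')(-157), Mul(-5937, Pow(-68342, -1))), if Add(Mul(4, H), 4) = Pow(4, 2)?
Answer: Rational(1995729021, 68342) ≈ 29202.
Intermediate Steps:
H = 3 (H = Add(-1, Mul(Rational(1, 4), Pow(4, 2))) = Add(-1, Mul(Rational(1, 4), 16)) = Add(-1, 4) = 3)
Function('J')(d) = Add(Mul(-1, Pow(d, 2)), Mul(-343, d)) (Function('J')(d) = Add(3, Mul(-1, Add(Add(Pow(d, 2), Mul(343, d)), 3))) = Add(3, Mul(-1, Add(3, Pow(d, 2), Mul(343, d)))) = Add(3, Add(-3, Mul(-1, Pow(d, 2)), Mul(-343, d))) = Add(Mul(-1, Pow(d, 2)), Mul(-343, d)))
Add(Function('J')(-157), Mul(-5937, Pow(-68342, -1))) = Add(Mul(-157, Add(-343, Mul(-1, -157))), Mul(-5937, Pow(-68342, -1))) = Add(Mul(-157, Add(-343, 157)), Mul(-5937, Rational(-1, 68342))) = Add(Mul(-157, -186), Rational(5937, 68342)) = Add(29202, Rational(5937, 68342)) = Rational(1995729021, 68342)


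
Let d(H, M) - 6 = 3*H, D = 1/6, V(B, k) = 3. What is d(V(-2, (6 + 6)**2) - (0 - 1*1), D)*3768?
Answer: 67824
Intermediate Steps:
D = 1/6 ≈ 0.16667
d(H, M) = 6 + 3*H
d(V(-2, (6 + 6)**2) - (0 - 1*1), D)*3768 = (6 + 3*(3 - (0 - 1*1)))*3768 = (6 + 3*(3 - (0 - 1)))*3768 = (6 + 3*(3 - 1*(-1)))*3768 = (6 + 3*(3 + 1))*3768 = (6 + 3*4)*3768 = (6 + 12)*3768 = 18*3768 = 67824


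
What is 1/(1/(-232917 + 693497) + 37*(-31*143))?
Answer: -460580/75544792179 ≈ -6.0968e-6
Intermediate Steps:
1/(1/(-232917 + 693497) + 37*(-31*143)) = 1/(1/460580 + 37*(-4433)) = 1/(1/460580 - 164021) = 1/(-75544792179/460580) = -460580/75544792179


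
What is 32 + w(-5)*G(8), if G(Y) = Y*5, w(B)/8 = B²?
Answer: 8032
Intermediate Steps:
w(B) = 8*B²
G(Y) = 5*Y
32 + w(-5)*G(8) = 32 + (8*(-5)²)*(5*8) = 32 + (8*25)*40 = 32 + 200*40 = 32 + 8000 = 8032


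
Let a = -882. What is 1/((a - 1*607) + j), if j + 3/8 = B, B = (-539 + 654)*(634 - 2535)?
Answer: -8/1760835 ≈ -4.5433e-6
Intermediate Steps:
B = -218615 (B = 115*(-1901) = -218615)
j = -1748923/8 (j = -3/8 - 218615 = -1748923/8 ≈ -2.1862e+5)
1/((a - 1*607) + j) = 1/((-882 - 1*607) - 1748923/8) = 1/((-882 - 607) - 1748923/8) = 1/(-1489 - 1748923/8) = 1/(-1760835/8) = -8/1760835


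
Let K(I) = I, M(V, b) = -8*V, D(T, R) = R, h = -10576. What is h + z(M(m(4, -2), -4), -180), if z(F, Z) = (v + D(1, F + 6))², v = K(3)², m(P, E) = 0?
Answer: -10351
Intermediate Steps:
v = 9 (v = 3² = 9)
z(F, Z) = (15 + F)² (z(F, Z) = (9 + (F + 6))² = (9 + (6 + F))² = (15 + F)²)
h + z(M(m(4, -2), -4), -180) = -10576 + (15 - 8*0)² = -10576 + (15 + 0)² = -10576 + 15² = -10576 + 225 = -10351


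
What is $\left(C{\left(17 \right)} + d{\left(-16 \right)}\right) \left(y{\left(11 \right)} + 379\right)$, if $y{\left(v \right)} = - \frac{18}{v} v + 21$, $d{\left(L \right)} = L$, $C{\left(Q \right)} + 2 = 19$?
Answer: $382$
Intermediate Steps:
$C{\left(Q \right)} = 17$ ($C{\left(Q \right)} = -2 + 19 = 17$)
$y{\left(v \right)} = 3$ ($y{\left(v \right)} = -18 + 21 = 3$)
$\left(C{\left(17 \right)} + d{\left(-16 \right)}\right) \left(y{\left(11 \right)} + 379\right) = \left(17 - 16\right) \left(3 + 379\right) = 1 \cdot 382 = 382$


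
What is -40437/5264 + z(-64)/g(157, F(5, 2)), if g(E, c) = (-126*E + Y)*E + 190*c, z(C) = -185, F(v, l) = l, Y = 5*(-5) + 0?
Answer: -125730558563/16367455216 ≈ -7.6817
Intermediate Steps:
Y = -25 (Y = -25 + 0 = -25)
g(E, c) = 190*c + E*(-25 - 126*E) (g(E, c) = (-126*E - 25)*E + 190*c = (-25 - 126*E)*E + 190*c = E*(-25 - 126*E) + 190*c = 190*c + E*(-25 - 126*E))
-40437/5264 + z(-64)/g(157, F(5, 2)) = -40437/5264 - 185/(-126*157**2 - 25*157 + 190*2) = -40437*1/5264 - 185/(-126*24649 - 3925 + 380) = -40437/5264 - 185/(-3105774 - 3925 + 380) = -40437/5264 - 185/(-3109319) = -40437/5264 - 185*(-1/3109319) = -40437/5264 + 185/3109319 = -125730558563/16367455216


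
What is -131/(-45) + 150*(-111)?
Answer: -749119/45 ≈ -16647.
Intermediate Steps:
-131/(-45) + 150*(-111) = -131*(-1/45) - 16650 = 131/45 - 16650 = -749119/45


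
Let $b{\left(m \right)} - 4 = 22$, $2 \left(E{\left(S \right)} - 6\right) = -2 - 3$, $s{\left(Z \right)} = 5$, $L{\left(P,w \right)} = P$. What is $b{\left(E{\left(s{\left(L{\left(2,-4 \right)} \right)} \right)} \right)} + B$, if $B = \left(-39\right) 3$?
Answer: $-91$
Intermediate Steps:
$E{\left(S \right)} = \frac{7}{2}$ ($E{\left(S \right)} = 6 + \frac{-2 - 3}{2} = 6 + \frac{1}{2} \left(-5\right) = 6 - \frac{5}{2} = \frac{7}{2}$)
$b{\left(m \right)} = 26$ ($b{\left(m \right)} = 4 + 22 = 26$)
$B = -117$
$b{\left(E{\left(s{\left(L{\left(2,-4 \right)} \right)} \right)} \right)} + B = 26 - 117 = -91$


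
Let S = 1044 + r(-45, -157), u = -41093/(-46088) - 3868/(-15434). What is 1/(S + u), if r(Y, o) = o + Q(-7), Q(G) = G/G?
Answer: 355661096/316233302121 ≈ 0.0011247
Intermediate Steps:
Q(G) = 1
r(Y, o) = 1 + o (r(Y, o) = o + 1 = 1 + o)
u = 406248873/355661096 (u = -41093*(-1/46088) - 3868*(-1/15434) = 41093/46088 + 1934/7717 = 406248873/355661096 ≈ 1.1422)
S = 888 (S = 1044 + (1 - 157) = 1044 - 156 = 888)
1/(S + u) = 1/(888 + 406248873/355661096) = 1/(316233302121/355661096) = 355661096/316233302121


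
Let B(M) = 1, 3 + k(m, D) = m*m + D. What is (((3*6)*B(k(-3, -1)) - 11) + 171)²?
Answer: 31684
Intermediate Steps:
k(m, D) = -3 + D + m² (k(m, D) = -3 + (m*m + D) = -3 + (m² + D) = -3 + (D + m²) = -3 + D + m²)
(((3*6)*B(k(-3, -1)) - 11) + 171)² = (((3*6)*1 - 11) + 171)² = ((18*1 - 11) + 171)² = ((18 - 11) + 171)² = (7 + 171)² = 178² = 31684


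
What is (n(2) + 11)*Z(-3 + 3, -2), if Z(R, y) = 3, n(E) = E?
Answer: 39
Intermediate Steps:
(n(2) + 11)*Z(-3 + 3, -2) = (2 + 11)*3 = 13*3 = 39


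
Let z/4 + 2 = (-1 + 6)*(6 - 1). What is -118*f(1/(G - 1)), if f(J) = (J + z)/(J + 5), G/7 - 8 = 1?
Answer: -673190/311 ≈ -2164.6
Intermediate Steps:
G = 63 (G = 56 + 7*1 = 56 + 7 = 63)
z = 92 (z = -8 + 4*((-1 + 6)*(6 - 1)) = -8 + 4*(5*5) = -8 + 4*25 = -8 + 100 = 92)
f(J) = (92 + J)/(5 + J) (f(J) = (J + 92)/(J + 5) = (92 + J)/(5 + J))
-118*f(1/(G - 1)) = -118*(92 + 1/(63 - 1))/(5 + 1/(63 - 1)) = -118*(92 + 1/62)/(5 + 1/62) = -118*5705/(311/62*62) = -7316*5705/(311*62) = -118*5705/311 = -673190/311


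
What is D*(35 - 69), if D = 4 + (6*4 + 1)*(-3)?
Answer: 2414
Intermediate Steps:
D = -71 (D = 4 + (24 + 1)*(-3) = 4 + 25*(-3) = 4 - 75 = -71)
D*(35 - 69) = -71*(35 - 69) = -71*(-34) = 2414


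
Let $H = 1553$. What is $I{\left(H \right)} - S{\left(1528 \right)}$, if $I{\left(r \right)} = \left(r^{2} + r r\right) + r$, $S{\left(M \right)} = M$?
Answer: $4823643$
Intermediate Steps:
$I{\left(r \right)} = r + 2 r^{2}$ ($I{\left(r \right)} = \left(r^{2} + r^{2}\right) + r = 2 r^{2} + r = r + 2 r^{2}$)
$I{\left(H \right)} - S{\left(1528 \right)} = 1553 \left(1 + 2 \cdot 1553\right) - 1528 = 1553 \left(1 + 3106\right) - 1528 = 1553 \cdot 3107 - 1528 = 4825171 - 1528 = 4823643$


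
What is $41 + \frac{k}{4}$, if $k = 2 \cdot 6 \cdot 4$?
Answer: $53$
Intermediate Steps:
$k = 48$ ($k = 12 \cdot 4 = 48$)
$41 + \frac{k}{4} = 41 + \frac{48}{4} = 41 + 48 \cdot \frac{1}{4} = 41 + 12 = 53$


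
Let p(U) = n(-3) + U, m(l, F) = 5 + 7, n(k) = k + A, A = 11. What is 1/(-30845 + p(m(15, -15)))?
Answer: -1/30825 ≈ -3.2441e-5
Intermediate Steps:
n(k) = 11 + k (n(k) = k + 11 = 11 + k)
m(l, F) = 12
p(U) = 8 + U (p(U) = (11 - 3) + U = 8 + U)
1/(-30845 + p(m(15, -15))) = 1/(-30845 + (8 + 12)) = 1/(-30845 + 20) = 1/(-30825) = -1/30825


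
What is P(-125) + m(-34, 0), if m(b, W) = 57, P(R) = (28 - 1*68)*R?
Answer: 5057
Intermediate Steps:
P(R) = -40*R (P(R) = (28 - 68)*R = -40*R)
P(-125) + m(-34, 0) = -40*(-125) + 57 = 5000 + 57 = 5057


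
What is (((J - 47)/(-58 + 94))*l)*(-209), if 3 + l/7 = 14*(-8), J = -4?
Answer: -2860165/12 ≈ -2.3835e+5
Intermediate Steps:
l = -805 (l = -21 + 7*(14*(-8)) = -21 + 7*(-112) = -21 - 784 = -805)
(((J - 47)/(-58 + 94))*l)*(-209) = (((-4 - 47)/(-58 + 94))*(-805))*(-209) = (-51/36*(-805))*(-209) = (-51*1/36*(-805))*(-209) = -17/12*(-805)*(-209) = (13685/12)*(-209) = -2860165/12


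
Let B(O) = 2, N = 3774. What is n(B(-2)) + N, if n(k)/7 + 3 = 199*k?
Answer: 6539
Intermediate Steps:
n(k) = -21 + 1393*k (n(k) = -21 + 7*(199*k) = -21 + 1393*k)
n(B(-2)) + N = (-21 + 1393*2) + 3774 = (-21 + 2786) + 3774 = 2765 + 3774 = 6539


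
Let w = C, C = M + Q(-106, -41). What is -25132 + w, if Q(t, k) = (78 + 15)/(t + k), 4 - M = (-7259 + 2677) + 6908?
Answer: -1345277/49 ≈ -27455.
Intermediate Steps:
M = -2322 (M = 4 - ((-7259 + 2677) + 6908) = 4 - (-4582 + 6908) = 4 - 1*2326 = 4 - 2326 = -2322)
Q(t, k) = 93/(k + t)
C = -113809/49 (C = -2322 + 93/(-41 - 106) = -2322 + 93/(-147) = -2322 + 93*(-1/147) = -2322 - 31/49 = -113809/49 ≈ -2322.6)
w = -113809/49 ≈ -2322.6
-25132 + w = -25132 - 113809/49 = -1345277/49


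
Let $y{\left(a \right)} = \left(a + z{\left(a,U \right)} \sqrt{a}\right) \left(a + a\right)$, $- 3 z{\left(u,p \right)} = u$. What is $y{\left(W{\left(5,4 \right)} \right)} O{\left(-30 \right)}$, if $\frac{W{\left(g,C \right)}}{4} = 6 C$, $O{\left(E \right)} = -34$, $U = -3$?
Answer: $-626688 + 835584 \sqrt{6} \approx 1.4201 \cdot 10^{6}$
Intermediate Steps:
$z{\left(u,p \right)} = - \frac{u}{3}$
$W{\left(g,C \right)} = 24 C$ ($W{\left(g,C \right)} = 4 \cdot 6 C = 24 C$)
$y{\left(a \right)} = 2 a \left(a - \frac{a^{\frac{3}{2}}}{3}\right)$ ($y{\left(a \right)} = \left(a + - \frac{a}{3} \sqrt{a}\right) \left(a + a\right) = \left(a - \frac{a^{\frac{3}{2}}}{3}\right) 2 a = 2 a \left(a - \frac{a^{\frac{3}{2}}}{3}\right)$)
$y{\left(W{\left(5,4 \right)} \right)} O{\left(-30 \right)} = \left(2 \left(24 \cdot 4\right)^{2} - \frac{2 \left(24 \cdot 4\right)^{\frac{5}{2}}}{3}\right) \left(-34\right) = \left(2 \cdot 96^{2} - \frac{2 \cdot 96^{\frac{5}{2}}}{3}\right) \left(-34\right) = \left(2 \cdot 9216 - \frac{2 \cdot 36864 \sqrt{6}}{3}\right) \left(-34\right) = \left(18432 - 24576 \sqrt{6}\right) \left(-34\right) = -626688 + 835584 \sqrt{6}$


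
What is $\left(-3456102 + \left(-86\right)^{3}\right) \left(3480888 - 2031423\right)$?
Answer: $-5931439795470$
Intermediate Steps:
$\left(-3456102 + \left(-86\right)^{3}\right) \left(3480888 - 2031423\right) = \left(-3456102 - 636056\right) 1449465 = \left(-4092158\right) 1449465 = -5931439795470$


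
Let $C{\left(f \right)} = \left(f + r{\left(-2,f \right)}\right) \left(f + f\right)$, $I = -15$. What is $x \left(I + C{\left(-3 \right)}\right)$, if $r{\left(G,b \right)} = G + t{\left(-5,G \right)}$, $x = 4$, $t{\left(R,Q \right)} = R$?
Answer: $180$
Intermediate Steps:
$r{\left(G,b \right)} = -5 + G$ ($r{\left(G,b \right)} = G - 5 = -5 + G$)
$C{\left(f \right)} = 2 f \left(-7 + f\right)$ ($C{\left(f \right)} = \left(f - 7\right) \left(f + f\right) = \left(f - 7\right) 2 f = \left(-7 + f\right) 2 f = 2 f \left(-7 + f\right)$)
$x \left(I + C{\left(-3 \right)}\right) = 4 \left(-15 + 2 \left(-3\right) \left(-7 - 3\right)\right) = 4 \left(-15 + 2 \left(-3\right) \left(-10\right)\right) = 4 \left(-15 + 60\right) = 4 \cdot 45 = 180$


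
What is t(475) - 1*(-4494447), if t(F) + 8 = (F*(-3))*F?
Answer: 3817564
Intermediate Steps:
t(F) = -8 - 3*F**2 (t(F) = -8 + (F*(-3))*F = -8 + (-3*F)*F = -8 - 3*F**2)
t(475) - 1*(-4494447) = (-8 - 3*475**2) - 1*(-4494447) = (-8 - 3*225625) + 4494447 = (-8 - 676875) + 4494447 = -676883 + 4494447 = 3817564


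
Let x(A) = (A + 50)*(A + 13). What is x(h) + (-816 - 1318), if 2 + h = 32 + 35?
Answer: 6836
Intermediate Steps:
h = 65 (h = -2 + (32 + 35) = -2 + 67 = 65)
x(A) = (13 + A)*(50 + A) (x(A) = (50 + A)*(13 + A) = (13 + A)*(50 + A))
x(h) + (-816 - 1318) = (650 + 65**2 + 63*65) + (-816 - 1318) = (650 + 4225 + 4095) - 2134 = 8970 - 2134 = 6836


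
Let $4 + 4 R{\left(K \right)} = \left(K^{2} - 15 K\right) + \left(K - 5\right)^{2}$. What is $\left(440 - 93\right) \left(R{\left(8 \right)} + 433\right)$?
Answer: $\frac{583307}{4} \approx 1.4583 \cdot 10^{5}$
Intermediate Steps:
$R{\left(K \right)} = -1 - \frac{15 K}{4} + \frac{K^{2}}{4} + \frac{\left(-5 + K\right)^{2}}{4}$ ($R{\left(K \right)} = -1 + \frac{\left(K^{2} - 15 K\right) + \left(K - 5\right)^{2}}{4} = -1 + \frac{\left(K^{2} - 15 K\right) + \left(-5 + K\right)^{2}}{4} = -1 + \frac{K^{2} + \left(-5 + K\right)^{2} - 15 K}{4} = -1 + \left(- \frac{15 K}{4} + \frac{K^{2}}{4} + \frac{\left(-5 + K\right)^{2}}{4}\right) = -1 - \frac{15 K}{4} + \frac{K^{2}}{4} + \frac{\left(-5 + K\right)^{2}}{4}$)
$\left(440 - 93\right) \left(R{\left(8 \right)} + 433\right) = \left(440 - 93\right) \left(\left(\frac{21}{4} + \frac{8^{2}}{2} - 50\right) + 433\right) = 347 \left(\left(\frac{21}{4} + \frac{1}{2} \cdot 64 - 50\right) + 433\right) = 347 \left(\left(\frac{21}{4} + 32 - 50\right) + 433\right) = 347 \left(- \frac{51}{4} + 433\right) = 347 \cdot \frac{1681}{4} = \frac{583307}{4}$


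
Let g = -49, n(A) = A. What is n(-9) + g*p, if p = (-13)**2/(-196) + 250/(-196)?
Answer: 383/4 ≈ 95.750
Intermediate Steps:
p = -419/196 (p = 169*(-1/196) + 250*(-1/196) = -169/196 - 125/98 = -419/196 ≈ -2.1378)
n(-9) + g*p = -9 - 49*(-419/196) = -9 + 419/4 = 383/4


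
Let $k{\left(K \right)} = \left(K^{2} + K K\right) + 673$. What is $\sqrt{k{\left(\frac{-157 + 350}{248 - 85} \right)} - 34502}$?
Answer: $\frac{i \sqrt{898728203}}{163} \approx 183.92 i$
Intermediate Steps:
$k{\left(K \right)} = 673 + 2 K^{2}$ ($k{\left(K \right)} = \left(K^{2} + K^{2}\right) + 673 = 2 K^{2} + 673 = 673 + 2 K^{2}$)
$\sqrt{k{\left(\frac{-157 + 350}{248 - 85} \right)} - 34502} = \sqrt{\left(673 + 2 \left(\frac{-157 + 350}{248 - 85}\right)^{2}\right) - 34502} = \sqrt{\left(673 + 2 \left(\frac{193}{163}\right)^{2}\right) - 34502} = \sqrt{\left(673 + 2 \cdot \frac{37249}{26569}\right) - 34502} = \sqrt{\left(673 + \frac{74498}{26569}\right) - 34502} = \sqrt{\frac{17955435}{26569} - 34502} = \sqrt{- \frac{898728203}{26569}} = \frac{i \sqrt{898728203}}{163}$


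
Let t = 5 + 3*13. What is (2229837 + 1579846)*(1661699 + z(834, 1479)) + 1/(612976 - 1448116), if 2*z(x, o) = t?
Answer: 5286962542344127019/835140 ≈ 6.3306e+12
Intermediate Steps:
t = 44 (t = 5 + 39 = 44)
z(x, o) = 22 (z(x, o) = (½)*44 = 22)
(2229837 + 1579846)*(1661699 + z(834, 1479)) + 1/(612976 - 1448116) = (2229837 + 1579846)*(1661699 + 22) + 1/(612976 - 1448116) = 3809683*1661721 + 1/(-835140) = 6330630244443 - 1/835140 = 5286962542344127019/835140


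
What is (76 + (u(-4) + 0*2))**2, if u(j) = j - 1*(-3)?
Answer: 5625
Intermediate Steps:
u(j) = 3 + j (u(j) = j + 3 = 3 + j)
(76 + (u(-4) + 0*2))**2 = (76 + ((3 - 4) + 0*2))**2 = (76 + (-1 + 0))**2 = (76 - 1)**2 = 75**2 = 5625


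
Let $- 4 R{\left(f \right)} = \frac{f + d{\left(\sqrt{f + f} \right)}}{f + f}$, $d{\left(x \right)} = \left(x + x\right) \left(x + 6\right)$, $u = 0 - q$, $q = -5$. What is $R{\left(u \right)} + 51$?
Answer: $\frac{403}{8} - \frac{3 \sqrt{10}}{10} \approx 49.426$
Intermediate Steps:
$u = 5$ ($u = 0 - -5 = 0 + 5 = 5$)
$d{\left(x \right)} = 2 x \left(6 + x\right)$
$R{\left(f \right)} = - \frac{f + 2 \sqrt{2} \sqrt{f} \left(6 + \sqrt{2} \sqrt{f}\right)}{8 f}$ ($R{\left(f \right)} = - \frac{\left(f + 2 \sqrt{f + f} \left(6 + \sqrt{f + f}\right)\right) \frac{1}{f + f}}{4} = - \frac{\left(f + 2 \sqrt{2 f} \left(6 + \sqrt{2 f}\right)\right) \frac{1}{2 f}}{4} = - \frac{\left(f + 2 \sqrt{2} \sqrt{f} \left(6 + \sqrt{2} \sqrt{f}\right)\right) \frac{1}{2 f}}{4} = - \frac{\frac{1}{2} \frac{1}{f} \left(f + 2 \sqrt{2} \sqrt{f} \left(6 + \sqrt{2} \sqrt{f}\right)\right)}{4} = - \frac{f + 2 \sqrt{2} \sqrt{f} \left(6 + \sqrt{2} \sqrt{f}\right)}{8 f}$)
$R{\left(u \right)} + 51 = \left(- \frac{5}{8} - \frac{3 \sqrt{2}}{2 \sqrt{5}}\right) + 51 = \left(- \frac{5}{8} - \frac{3 \sqrt{2} \frac{\sqrt{5}}{5}}{2}\right) + 51 = \left(- \frac{5}{8} - \frac{3 \sqrt{10}}{10}\right) + 51 = \frac{403}{8} - \frac{3 \sqrt{10}}{10}$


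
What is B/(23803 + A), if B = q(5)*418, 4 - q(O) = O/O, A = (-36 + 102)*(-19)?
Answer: 1254/22549 ≈ 0.055612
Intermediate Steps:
A = -1254 (A = 66*(-19) = -1254)
q(O) = 3 (q(O) = 4 - O/O = 4 - 1*1 = 4 - 1 = 3)
B = 1254 (B = 3*418 = 1254)
B/(23803 + A) = 1254/(23803 - 1254) = 1254/22549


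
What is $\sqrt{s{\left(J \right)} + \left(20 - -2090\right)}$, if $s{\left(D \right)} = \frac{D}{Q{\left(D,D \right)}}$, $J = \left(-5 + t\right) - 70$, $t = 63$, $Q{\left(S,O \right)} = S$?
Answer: $\sqrt{2111} \approx 45.946$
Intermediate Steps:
$J = -12$ ($J = \left(-5 + 63\right) - 70 = 58 - 70 = -12$)
$s{\left(D \right)} = 1$ ($s{\left(D \right)} = \frac{D}{D} = 1$)
$\sqrt{s{\left(J \right)} + \left(20 - -2090\right)} = \sqrt{1 + \left(20 - -2090\right)} = \sqrt{1 + \left(20 + 2090\right)} = \sqrt{1 + 2110} = \sqrt{2111}$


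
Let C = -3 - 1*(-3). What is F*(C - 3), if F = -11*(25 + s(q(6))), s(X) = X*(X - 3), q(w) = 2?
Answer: 759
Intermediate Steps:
s(X) = X*(-3 + X)
C = 0 (C = -3 + 3 = 0)
F = -253 (F = -11*(25 + 2*(-3 + 2)) = -11*(25 + 2*(-1)) = -11*(25 - 2) = -11*23 = -253)
F*(C - 3) = -253*(0 - 3) = -253*(-3) = 759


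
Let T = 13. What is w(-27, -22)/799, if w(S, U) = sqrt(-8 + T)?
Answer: sqrt(5)/799 ≈ 0.0027986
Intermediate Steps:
w(S, U) = sqrt(5) (w(S, U) = sqrt(-8 + 13) = sqrt(5))
w(-27, -22)/799 = sqrt(5)/799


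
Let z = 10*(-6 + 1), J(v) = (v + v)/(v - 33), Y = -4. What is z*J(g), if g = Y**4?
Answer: -25600/223 ≈ -114.80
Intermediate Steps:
g = 256 (g = (-4)**4 = 256)
J(v) = 2*v/(-33 + v) (J(v) = (2*v)/(-33 + v) = 2*v/(-33 + v))
z = -50 (z = 10*(-5) = -50)
z*J(g) = -100*256/(-33 + 256) = -100*256/223 = -50*512/223 = -25600/223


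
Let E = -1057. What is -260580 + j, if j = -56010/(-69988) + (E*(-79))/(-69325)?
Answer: -632157389906357/2425959050 ≈ -2.6058e+5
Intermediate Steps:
j = -980657357/2425959050 (j = -56010/(-69988) - 1057*(-79)/(-69325) = -56010*(-1/69988) + 83503*(-1/69325) = 28005/34994 - 83503/69325 = -980657357/2425959050 ≈ -0.40423)
-260580 + j = -260580 - 980657357/2425959050 = -632157389906357/2425959050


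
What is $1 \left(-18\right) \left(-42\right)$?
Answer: $756$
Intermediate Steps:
$1 \left(-18\right) \left(-42\right) = \left(-18\right) \left(-42\right) = 756$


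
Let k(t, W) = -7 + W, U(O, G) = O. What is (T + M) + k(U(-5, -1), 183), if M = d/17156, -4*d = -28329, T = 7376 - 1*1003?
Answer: 449446905/68624 ≈ 6549.4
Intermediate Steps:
T = 6373 (T = 7376 - 1003 = 6373)
d = 28329/4 (d = -¼*(-28329) = 28329/4 ≈ 7082.3)
M = 28329/68624 (M = (28329/4)/17156 = (28329/4)*(1/17156) = 28329/68624 ≈ 0.41281)
(T + M) + k(U(-5, -1), 183) = (6373 + 28329/68624) + (-7 + 183) = 437369081/68624 + 176 = 449446905/68624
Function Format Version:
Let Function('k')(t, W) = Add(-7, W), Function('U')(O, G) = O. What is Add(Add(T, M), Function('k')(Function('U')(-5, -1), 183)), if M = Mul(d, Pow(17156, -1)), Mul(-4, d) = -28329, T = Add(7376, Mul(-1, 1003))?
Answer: Rational(449446905, 68624) ≈ 6549.4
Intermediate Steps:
T = 6373 (T = Add(7376, -1003) = 6373)
d = Rational(28329, 4) (d = Mul(Rational(-1, 4), -28329) = Rational(28329, 4) ≈ 7082.3)
M = Rational(28329, 68624) (M = Mul(Rational(28329, 4), Pow(17156, -1)) = Mul(Rational(28329, 4), Rational(1, 17156)) = Rational(28329, 68624) ≈ 0.41281)
Add(Add(T, M), Function('k')(Function('U')(-5, -1), 183)) = Add(Add(6373, Rational(28329, 68624)), Add(-7, 183)) = Add(Rational(437369081, 68624), 176) = Rational(449446905, 68624)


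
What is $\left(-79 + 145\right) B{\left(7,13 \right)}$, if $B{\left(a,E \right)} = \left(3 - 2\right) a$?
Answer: $462$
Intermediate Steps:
$B{\left(a,E \right)} = a$ ($B{\left(a,E \right)} = 1 a = a$)
$\left(-79 + 145\right) B{\left(7,13 \right)} = \left(-79 + 145\right) 7 = 66 \cdot 7 = 462$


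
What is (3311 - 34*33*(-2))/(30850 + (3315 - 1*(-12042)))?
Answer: 5555/46207 ≈ 0.12022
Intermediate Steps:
(3311 - 34*33*(-2))/(30850 + (3315 - 1*(-12042))) = (3311 - 1122*(-2))/(30850 + (3315 + 12042)) = (3311 + 2244)/(30850 + 15357) = 5555/46207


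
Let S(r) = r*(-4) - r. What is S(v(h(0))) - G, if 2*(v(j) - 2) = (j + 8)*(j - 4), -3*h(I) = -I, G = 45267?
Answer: -45197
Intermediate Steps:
h(I) = I/3 (h(I) = -(-1)*I/3 = I/3)
v(j) = 2 + (-4 + j)*(8 + j)/2 (v(j) = 2 + ((j + 8)*(j - 4))/2 = 2 + ((8 + j)*(-4 + j))/2 = 2 + ((-4 + j)*(8 + j))/2 = 2 + (-4 + j)*(8 + j)/2)
S(r) = -5*r (S(r) = -4*r - r = -5*r)
S(v(h(0))) - G = -5*(-14 + ((⅓)*0)²/2 + 2*((⅓)*0)) - 1*45267 = -5*(-14 + (½)*0² + 2*0) - 45267 = -5*(-14 + (½)*0 + 0) - 45267 = -5*(-14 + 0 + 0) - 45267 = -5*(-14) - 45267 = 70 - 45267 = -45197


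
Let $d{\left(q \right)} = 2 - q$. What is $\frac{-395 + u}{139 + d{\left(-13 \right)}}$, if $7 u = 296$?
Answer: $- \frac{2469}{1078} \approx -2.2904$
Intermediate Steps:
$u = \frac{296}{7}$ ($u = \frac{1}{7} \cdot 296 = \frac{296}{7} \approx 42.286$)
$\frac{-395 + u}{139 + d{\left(-13 \right)}} = \frac{-395 + \frac{296}{7}}{139 + \left(2 - -13\right)} = - \frac{2469}{7 \left(139 + \left(2 + 13\right)\right)} = - \frac{2469}{7 \left(139 + 15\right)} = - \frac{2469}{7 \cdot 154} = \left(- \frac{2469}{7}\right) \frac{1}{154} = - \frac{2469}{1078}$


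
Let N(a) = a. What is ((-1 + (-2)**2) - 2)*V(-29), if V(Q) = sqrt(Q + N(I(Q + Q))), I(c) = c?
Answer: I*sqrt(87) ≈ 9.3274*I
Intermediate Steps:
V(Q) = sqrt(3)*sqrt(Q) (V(Q) = sqrt(Q + (Q + Q)) = sqrt(Q + 2*Q) = sqrt(3*Q) = sqrt(3)*sqrt(Q))
((-1 + (-2)**2) - 2)*V(-29) = ((-1 + (-2)**2) - 2)*(sqrt(3)*sqrt(-29)) = ((-1 + 4) - 2)*(sqrt(3)*(I*sqrt(29))) = (3 - 2)*(I*sqrt(87)) = 1*(I*sqrt(87)) = I*sqrt(87)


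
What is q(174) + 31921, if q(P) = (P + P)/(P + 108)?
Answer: 1500345/47 ≈ 31922.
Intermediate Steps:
q(P) = 2*P/(108 + P) (q(P) = (2*P)/(108 + P) = 2*P/(108 + P))
q(174) + 31921 = 2*174/(108 + 174) + 31921 = 2*174/282 + 31921 = 2*174*(1/282) + 31921 = 58/47 + 31921 = 1500345/47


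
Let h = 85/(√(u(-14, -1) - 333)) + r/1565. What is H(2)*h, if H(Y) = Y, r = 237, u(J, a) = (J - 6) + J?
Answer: 474/1565 - 170*I*√367/367 ≈ 0.30288 - 8.8739*I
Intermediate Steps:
u(J, a) = -6 + 2*J (u(J, a) = (-6 + J) + J = -6 + 2*J)
h = 237/1565 - 85*I*√367/367 (h = 85/(√((-6 + 2*(-14)) - 333)) + 237/1565 = 85/(√((-6 - 28) - 333)) + 237*(1/1565) = 85/(√(-34 - 333)) + 237/1565 = 85/(√(-367)) + 237/1565 = 85/((I*√367)) + 237/1565 = 85*(-I*√367/367) + 237/1565 = -85*I*√367/367 + 237/1565 = 237/1565 - 85*I*√367/367 ≈ 0.15144 - 4.437*I)
H(2)*h = 2*(237/1565 - 85*I*√367/367) = 474/1565 - 170*I*√367/367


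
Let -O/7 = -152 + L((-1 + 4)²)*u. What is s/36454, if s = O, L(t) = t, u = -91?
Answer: 6797/36454 ≈ 0.18645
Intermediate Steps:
O = 6797 (O = -7*(-152 + (-1 + 4)²*(-91)) = -7*(-152 + 3²*(-91)) = -7*(-152 + 9*(-91)) = -7*(-152 - 819) = -7*(-971) = 6797)
s = 6797
s/36454 = 6797/36454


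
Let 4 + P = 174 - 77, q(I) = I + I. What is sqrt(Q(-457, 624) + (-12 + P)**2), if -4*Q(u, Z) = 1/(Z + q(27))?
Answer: sqrt(12063946218)/1356 ≈ 81.000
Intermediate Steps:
q(I) = 2*I
Q(u, Z) = -1/(4*(54 + Z)) (Q(u, Z) = -1/(4*(Z + 2*27)) = -1/(4*(Z + 54)) = -1/(4*(54 + Z)))
P = 93 (P = -4 + (174 - 77) = -4 + 97 = 93)
sqrt(Q(-457, 624) + (-12 + P)**2) = sqrt(-1/(216 + 4*624) + (-12 + 93)**2) = sqrt(-1/(216 + 2496) + 81**2) = sqrt(-1/2712 + 6561) = sqrt(17793431/2712) = sqrt(12063946218)/1356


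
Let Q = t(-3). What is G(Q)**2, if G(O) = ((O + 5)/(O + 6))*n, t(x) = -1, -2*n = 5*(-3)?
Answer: 36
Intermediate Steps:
n = 15/2 (n = -5*(-3)/2 = -1/2*(-15) = 15/2 ≈ 7.5000)
Q = -1
G(O) = 15*(5 + O)/(2*(6 + O)) (G(O) = ((O + 5)/(O + 6))*(15/2) = ((5 + O)/(6 + O))*(15/2) = 15*(5 + O)/(2*(6 + O)))
G(Q)**2 = (15*(5 - 1)/(2*(6 - 1)))**2 = ((15/2)*4/5)**2 = ((15/2)*(1/5)*4)**2 = 6**2 = 36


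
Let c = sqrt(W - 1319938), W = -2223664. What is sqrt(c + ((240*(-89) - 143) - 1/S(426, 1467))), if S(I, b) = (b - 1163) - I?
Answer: sqrt(-320050530 + 14884*I*sqrt(3543602))/122 ≈ 6.4125 + 146.78*I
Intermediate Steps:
S(I, b) = -1163 + b - I (S(I, b) = (-1163 + b) - I = -1163 + b - I)
c = I*sqrt(3543602) (c = sqrt(-2223664 - 1319938) = sqrt(-3543602) = I*sqrt(3543602) ≈ 1882.4*I)
sqrt(c + ((240*(-89) - 143) - 1/S(426, 1467))) = sqrt(I*sqrt(3543602) + ((240*(-89) - 143) - 1/(-1163 + 1467 - 1*426))) = sqrt(I*sqrt(3543602) + ((-21360 - 143) - 1/(-1163 + 1467 - 426))) = sqrt(I*sqrt(3543602) + (-21503 - 1/(-122))) = sqrt(I*sqrt(3543602) + (-21503 - 1*(-1/122))) = sqrt(I*sqrt(3543602) + (-21503 + 1/122)) = sqrt(I*sqrt(3543602) - 2623365/122) = sqrt(-2623365/122 + I*sqrt(3543602))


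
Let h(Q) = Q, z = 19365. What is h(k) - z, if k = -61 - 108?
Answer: -19534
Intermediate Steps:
k = -169
h(k) - z = -169 - 1*19365 = -169 - 19365 = -19534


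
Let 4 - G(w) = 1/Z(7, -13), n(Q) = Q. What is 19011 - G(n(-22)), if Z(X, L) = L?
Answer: 247090/13 ≈ 19007.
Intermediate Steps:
G(w) = 53/13 (G(w) = 4 - 1/(-13) = 4 - 1*(-1/13) = 4 + 1/13 = 53/13)
19011 - G(n(-22)) = 19011 - 1*53/13 = 19011 - 53/13 = 247090/13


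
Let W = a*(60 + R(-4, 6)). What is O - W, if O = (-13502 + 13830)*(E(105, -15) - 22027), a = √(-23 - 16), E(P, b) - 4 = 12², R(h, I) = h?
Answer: -7176312 - 56*I*√39 ≈ -7.1763e+6 - 349.72*I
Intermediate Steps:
E(P, b) = 148 (E(P, b) = 4 + 12² = 4 + 144 = 148)
a = I*√39 (a = √(-39) = I*√39 ≈ 6.245*I)
O = -7176312 (O = (-13502 + 13830)*(148 - 22027) = 328*(-21879) = -7176312)
W = 56*I*√39 (W = (I*√39)*(60 - 4) = (I*√39)*56 = 56*I*√39 ≈ 349.72*I)
O - W = -7176312 - 56*I*√39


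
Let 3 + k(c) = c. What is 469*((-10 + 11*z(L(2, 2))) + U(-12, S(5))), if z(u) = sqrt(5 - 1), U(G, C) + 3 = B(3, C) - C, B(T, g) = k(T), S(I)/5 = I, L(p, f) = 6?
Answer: -7504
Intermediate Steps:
S(I) = 5*I
k(c) = -3 + c
B(T, g) = -3 + T
U(G, C) = -3 - C (U(G, C) = -3 + ((-3 + 3) - C) = -3 + (0 - C) = -3 - C)
z(u) = 2 (z(u) = sqrt(4) = 2)
469*((-10 + 11*z(L(2, 2))) + U(-12, S(5))) = 469*((-10 + 11*2) + (-3 - 5*5)) = 469*((-10 + 22) + (-3 - 1*25)) = 469*(12 + (-3 - 25)) = 469*(12 - 28) = 469*(-16) = -7504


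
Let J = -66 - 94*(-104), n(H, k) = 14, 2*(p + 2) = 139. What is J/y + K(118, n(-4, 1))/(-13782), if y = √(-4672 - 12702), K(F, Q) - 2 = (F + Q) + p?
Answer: -403/27564 - 4855*I*√17374/8687 ≈ -0.014621 - 73.666*I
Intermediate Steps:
p = 135/2 (p = -2 + (½)*139 = -2 + 139/2 = 135/2 ≈ 67.500)
J = 9710 (J = -66 + 9776 = 9710)
K(F, Q) = 139/2 + F + Q (K(F, Q) = 2 + ((F + Q) + 135/2) = 2 + (135/2 + F + Q) = 139/2 + F + Q)
y = I*√17374 (y = √(-17374) = I*√17374 ≈ 131.81*I)
J/y + K(118, n(-4, 1))/(-13782) = 9710/((I*√17374)) + (139/2 + 118 + 14)/(-13782) = 9710*(-I*√17374/17374) + (403/2)*(-1/13782) = -4855*I*√17374/8687 - 403/27564 = -403/27564 - 4855*I*√17374/8687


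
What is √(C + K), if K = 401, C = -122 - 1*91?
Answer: 2*√47 ≈ 13.711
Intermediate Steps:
C = -213 (C = -122 - 91 = -213)
√(C + K) = √(-213 + 401) = √188 = 2*√47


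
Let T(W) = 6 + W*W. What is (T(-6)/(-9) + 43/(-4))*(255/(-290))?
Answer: 3145/232 ≈ 13.556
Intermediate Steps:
T(W) = 6 + W²
(T(-6)/(-9) + 43/(-4))*(255/(-290)) = ((6 + (-6)²)/(-9) + 43/(-4))*(255/(-290)) = ((6 + 36)*(-⅑) + 43*(-¼))*(255*(-1/290)) = (42*(-⅑) - 43/4)*(-51/58) = (-14/3 - 43/4)*(-51/58) = -185/12*(-51/58) = 3145/232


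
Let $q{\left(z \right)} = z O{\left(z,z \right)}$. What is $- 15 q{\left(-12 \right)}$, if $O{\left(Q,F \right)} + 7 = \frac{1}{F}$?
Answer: $-1275$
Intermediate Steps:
$O{\left(Q,F \right)} = -7 + \frac{1}{F}$
$q{\left(z \right)} = z \left(-7 + \frac{1}{z}\right)$
$- 15 q{\left(-12 \right)} = - 15 \left(1 - -84\right) = - 15 \left(1 + 84\right) = \left(-15\right) 85 = -1275$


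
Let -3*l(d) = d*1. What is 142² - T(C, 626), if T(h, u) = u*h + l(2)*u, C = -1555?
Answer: 2982034/3 ≈ 9.9401e+5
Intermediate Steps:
l(d) = -d/3
T(h, u) = -2*u/3 + h*u (T(h, u) = u*h + (-⅓*2)*u = h*u - 2*u/3 = -2*u/3 + h*u)
142² - T(C, 626) = 142² - 626*(-2 + 3*(-1555))/3 = 20164 - 626*(-2 - 4665)/3 = 20164 - 626*(-4667)/3 = 20164 - 1*(-2921542/3) = 20164 + 2921542/3 = 2982034/3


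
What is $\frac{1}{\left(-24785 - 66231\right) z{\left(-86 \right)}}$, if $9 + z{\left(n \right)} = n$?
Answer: $\frac{1}{8646520} \approx 1.1565 \cdot 10^{-7}$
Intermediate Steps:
$z{\left(n \right)} = -9 + n$
$\frac{1}{\left(-24785 - 66231\right) z{\left(-86 \right)}} = \frac{1}{\left(-24785 - 66231\right) \left(-9 - 86\right)} = \frac{1}{\left(-91016\right) \left(-95\right)} = \left(- \frac{1}{91016}\right) \left(- \frac{1}{95}\right) = \frac{1}{8646520}$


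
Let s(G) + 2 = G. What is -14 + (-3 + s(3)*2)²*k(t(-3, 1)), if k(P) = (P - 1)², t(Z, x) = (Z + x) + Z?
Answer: 22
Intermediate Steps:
t(Z, x) = x + 2*Z
s(G) = -2 + G
k(P) = (-1 + P)²
-14 + (-3 + s(3)*2)²*k(t(-3, 1)) = -14 + (-3 + (-2 + 3)*2)²*(-1 + (1 + 2*(-3)))² = -14 + (-3 + 1*2)²*(-1 + (1 - 6))² = -14 + (-3 + 2)²*(-1 - 5)² = -14 + (-1)²*(-6)² = -14 + 1*36 = -14 + 36 = 22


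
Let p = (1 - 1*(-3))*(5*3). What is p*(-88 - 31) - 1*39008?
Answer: -46148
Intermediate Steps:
p = 60 (p = (1 + 3)*15 = 4*15 = 60)
p*(-88 - 31) - 1*39008 = 60*(-88 - 31) - 1*39008 = 60*(-119) - 39008 = -7140 - 39008 = -46148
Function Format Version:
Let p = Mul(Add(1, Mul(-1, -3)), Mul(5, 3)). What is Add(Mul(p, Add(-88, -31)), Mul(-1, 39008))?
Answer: -46148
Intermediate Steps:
p = 60 (p = Mul(Add(1, 3), 15) = Mul(4, 15) = 60)
Add(Mul(p, Add(-88, -31)), Mul(-1, 39008)) = Add(Mul(60, Add(-88, -31)), Mul(-1, 39008)) = Add(Mul(60, -119), -39008) = Add(-7140, -39008) = -46148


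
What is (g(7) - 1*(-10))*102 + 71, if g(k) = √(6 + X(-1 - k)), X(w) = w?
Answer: 1091 + 102*I*√2 ≈ 1091.0 + 144.25*I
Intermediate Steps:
g(k) = √(5 - k) (g(k) = √(6 + (-1 - k)) = √(5 - k))
(g(7) - 1*(-10))*102 + 71 = (√(5 - 1*7) - 1*(-10))*102 + 71 = (√(5 - 7) + 10)*102 + 71 = (√(-2) + 10)*102 + 71 = (I*√2 + 10)*102 + 71 = (10 + I*√2)*102 + 71 = (1020 + 102*I*√2) + 71 = 1091 + 102*I*√2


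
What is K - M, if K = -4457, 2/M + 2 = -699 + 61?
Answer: -1426239/320 ≈ -4457.0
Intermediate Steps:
M = -1/320 (M = 2/(-2 + (-699 + 61)) = 2/(-2 - 638) = 2/(-640) = 2*(-1/640) = -1/320 ≈ -0.0031250)
K - M = -4457 - 1*(-1/320) = -4457 + 1/320 = -1426239/320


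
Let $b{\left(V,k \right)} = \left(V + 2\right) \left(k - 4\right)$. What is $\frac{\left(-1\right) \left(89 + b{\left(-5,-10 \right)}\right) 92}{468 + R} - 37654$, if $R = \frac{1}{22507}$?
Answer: $- \frac{396891266522}{10533277} \approx -37680.0$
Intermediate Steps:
$b{\left(V,k \right)} = \left(-4 + k\right) \left(2 + V\right)$ ($b{\left(V,k \right)} = \left(2 + V\right) \left(-4 + k\right) = \left(-4 + k\right) \left(2 + V\right)$)
$R = \frac{1}{22507} \approx 4.4431 \cdot 10^{-5}$
$\frac{\left(-1\right) \left(89 + b{\left(-5,-10 \right)}\right) 92}{468 + R} - 37654 = \frac{\left(-1\right) \left(89 - -42\right) 92}{468 + \frac{1}{22507}} - 37654 = \frac{\left(-1\right) \left(89 + \left(-8 + 20 - 20 + 50\right)\right) 92}{\frac{10533277}{22507}} - 37654 = - \left(89 + 42\right) 92 \cdot \frac{22507}{10533277} - 37654 = - 131 \cdot 92 \cdot \frac{22507}{10533277} - 37654 = \left(-1\right) 12052 \cdot \frac{22507}{10533277} - 37654 = \left(-12052\right) \frac{22507}{10533277} - 37654 = - \frac{271254364}{10533277} - 37654 = - \frac{396891266522}{10533277}$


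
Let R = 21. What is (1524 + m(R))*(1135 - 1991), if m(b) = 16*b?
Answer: -1592160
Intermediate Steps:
(1524 + m(R))*(1135 - 1991) = (1524 + 16*21)*(1135 - 1991) = (1524 + 336)*(-856) = 1860*(-856) = -1592160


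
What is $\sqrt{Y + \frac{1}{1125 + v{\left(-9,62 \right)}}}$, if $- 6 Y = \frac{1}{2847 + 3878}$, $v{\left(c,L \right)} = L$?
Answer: $\frac{\sqrt{75029180334}}{9579090} \approx 0.028595$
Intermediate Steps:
$Y = - \frac{1}{40350}$ ($Y = - \frac{1}{6 \left(2847 + 3878\right)} = - \frac{1}{6 \cdot 6725} = \left(- \frac{1}{6}\right) \frac{1}{6725} = - \frac{1}{40350} \approx -2.4783 \cdot 10^{-5}$)
$\sqrt{Y + \frac{1}{1125 + v{\left(-9,62 \right)}}} = \sqrt{- \frac{1}{40350} + \frac{1}{1125 + 62}} = \sqrt{- \frac{1}{40350} + \frac{1}{1187}} = \sqrt{\frac{39163}{47895450}} = \frac{\sqrt{75029180334}}{9579090}$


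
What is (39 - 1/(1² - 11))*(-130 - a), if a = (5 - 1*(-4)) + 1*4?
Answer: -55913/10 ≈ -5591.3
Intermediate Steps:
a = 13 (a = (5 + 4) + 4 = 9 + 4 = 13)
(39 - 1/(1² - 11))*(-130 - a) = (39 - 1/(1² - 11))*(-130 - 1*13) = (39 - 1/(1 - 11))*(-130 - 13) = (39 - 1/(-10))*(-143) = (39 - 1*(-⅒))*(-143) = (39 + ⅒)*(-143) = (391/10)*(-143) = -55913/10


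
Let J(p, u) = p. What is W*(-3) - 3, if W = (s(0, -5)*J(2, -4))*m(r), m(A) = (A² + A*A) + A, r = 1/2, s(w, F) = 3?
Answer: -21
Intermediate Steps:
r = ½ ≈ 0.50000
m(A) = A + 2*A² (m(A) = (A² + A²) + A = 2*A² + A = A + 2*A²)
W = 6 (W = (3*2)*((1 + 2*(½))/2) = 6*((1 + 1)/2) = 6*((½)*2) = 6*1 = 6)
W*(-3) - 3 = 6*(-3) - 3 = -18 - 3 = -21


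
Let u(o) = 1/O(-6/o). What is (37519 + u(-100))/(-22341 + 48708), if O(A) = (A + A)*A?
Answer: 30811/21573 ≈ 1.4282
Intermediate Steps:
O(A) = 2*A² (O(A) = (2*A)*A = 2*A²)
u(o) = o²/72 (u(o) = 1/(2*(-6/o)²) = 1/(2*(36/o²)) = 1/(72/o²) = o²/72)
(37519 + u(-100))/(-22341 + 48708) = (37519 + (1/72)*(-100)²)/(-22341 + 48708) = (37519 + (1/72)*10000)/26367 = (37519 + 1250/9)*(1/26367) = (338921/9)*(1/26367) = 30811/21573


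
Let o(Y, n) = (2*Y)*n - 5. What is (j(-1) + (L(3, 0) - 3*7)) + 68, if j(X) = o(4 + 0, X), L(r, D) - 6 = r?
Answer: 43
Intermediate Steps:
o(Y, n) = -5 + 2*Y*n (o(Y, n) = 2*Y*n - 5 = -5 + 2*Y*n)
L(r, D) = 6 + r
j(X) = -5 + 8*X (j(X) = -5 + 2*(4 + 0)*X = -5 + 2*4*X = -5 + 8*X)
(j(-1) + (L(3, 0) - 3*7)) + 68 = ((-5 + 8*(-1)) + ((6 + 3) - 3*7)) + 68 = ((-5 - 8) + (9 - 21)) + 68 = (-13 - 12) + 68 = -25 + 68 = 43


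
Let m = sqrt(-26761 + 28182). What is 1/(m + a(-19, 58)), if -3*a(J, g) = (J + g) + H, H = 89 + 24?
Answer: -456/10315 - 63*sqrt(29)/10315 ≈ -0.077098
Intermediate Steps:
H = 113
m = 7*sqrt(29) (m = sqrt(1421) = 7*sqrt(29) ≈ 37.696)
a(J, g) = -113/3 - J/3 - g/3 (a(J, g) = -((J + g) + 113)/3 = -(113 + J + g)/3 = -113/3 - J/3 - g/3)
1/(m + a(-19, 58)) = 1/(7*sqrt(29) + (-113/3 - 1/3*(-19) - 1/3*58)) = 1/(7*sqrt(29) + (-113/3 + 19/3 - 58/3)) = 1/(7*sqrt(29) - 152/3) = 1/(-152/3 + 7*sqrt(29))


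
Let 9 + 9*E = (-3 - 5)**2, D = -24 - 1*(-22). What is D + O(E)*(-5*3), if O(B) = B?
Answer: -281/3 ≈ -93.667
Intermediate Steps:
D = -2 (D = -24 + 22 = -2)
E = 55/9 (E = -1 + (-3 - 5)**2/9 = -1 + (1/9)*(-8)**2 = -1 + (1/9)*64 = -1 + 64/9 = 55/9 ≈ 6.1111)
D + O(E)*(-5*3) = -2 + 55*(-5*3)/9 = -2 + (55/9)*(-15) = -2 - 275/3 = -281/3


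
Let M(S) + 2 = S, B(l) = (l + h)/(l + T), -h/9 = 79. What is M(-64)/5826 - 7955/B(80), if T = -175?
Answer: -733815916/612701 ≈ -1197.7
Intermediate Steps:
h = -711 (h = -9*79 = -711)
B(l) = (-711 + l)/(-175 + l) (B(l) = (l - 711)/(l - 175) = (-711 + l)/(-175 + l))
M(S) = -2 + S
M(-64)/5826 - 7955/B(80) = (-2 - 64)/5826 - 7955*(-175 + 80)/(-711 + 80) = -66*1/5826 - 7955/(-631/(-95)) = -11/971 - 7955/((-1/95*(-631))) = -11/971 - 7955/631/95 = -11/971 - 7955*95/631 = -11/971 - 755725/631 = -733815916/612701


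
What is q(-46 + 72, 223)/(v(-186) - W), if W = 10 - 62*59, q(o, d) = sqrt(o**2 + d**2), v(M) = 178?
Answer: sqrt(50405)/3826 ≈ 0.058680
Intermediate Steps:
q(o, d) = sqrt(d**2 + o**2)
W = -3648 (W = 10 - 3658 = -3648)
q(-46 + 72, 223)/(v(-186) - W) = sqrt(223**2 + (-46 + 72)**2)/(178 - 1*(-3648)) = sqrt(49729 + 26**2)/(178 + 3648) = sqrt(49729 + 676)/3826 = sqrt(50405)*(1/3826) = sqrt(50405)/3826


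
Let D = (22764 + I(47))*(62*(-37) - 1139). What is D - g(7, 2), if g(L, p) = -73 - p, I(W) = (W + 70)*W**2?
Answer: -965417886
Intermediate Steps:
I(W) = W**2*(70 + W) (I(W) = (70 + W)*W**2 = W**2*(70 + W))
D = -965417961 (D = (22764 + 47**2*(70 + 47))*(62*(-37) - 1139) = (22764 + 2209*117)*(-2294 - 1139) = (22764 + 258453)*(-3433) = 281217*(-3433) = -965417961)
D - g(7, 2) = -965417961 - (-73 - 1*2) = -965417961 - (-73 - 2) = -965417961 - 1*(-75) = -965417961 + 75 = -965417886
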